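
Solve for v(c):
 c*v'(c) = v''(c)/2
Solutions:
 v(c) = C1 + C2*erfi(c)


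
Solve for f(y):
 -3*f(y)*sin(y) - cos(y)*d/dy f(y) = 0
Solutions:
 f(y) = C1*cos(y)^3


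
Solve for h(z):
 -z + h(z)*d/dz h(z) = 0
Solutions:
 h(z) = -sqrt(C1 + z^2)
 h(z) = sqrt(C1 + z^2)


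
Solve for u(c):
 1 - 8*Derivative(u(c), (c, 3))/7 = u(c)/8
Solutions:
 u(c) = C3*exp(-7^(1/3)*c/4) + (C1*sin(sqrt(3)*7^(1/3)*c/8) + C2*cos(sqrt(3)*7^(1/3)*c/8))*exp(7^(1/3)*c/8) + 8


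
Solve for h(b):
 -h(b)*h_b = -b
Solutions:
 h(b) = -sqrt(C1 + b^2)
 h(b) = sqrt(C1 + b^2)


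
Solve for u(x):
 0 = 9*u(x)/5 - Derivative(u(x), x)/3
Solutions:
 u(x) = C1*exp(27*x/5)


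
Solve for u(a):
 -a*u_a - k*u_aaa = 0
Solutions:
 u(a) = C1 + Integral(C2*airyai(a*(-1/k)^(1/3)) + C3*airybi(a*(-1/k)^(1/3)), a)


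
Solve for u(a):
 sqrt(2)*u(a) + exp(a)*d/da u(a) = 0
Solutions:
 u(a) = C1*exp(sqrt(2)*exp(-a))


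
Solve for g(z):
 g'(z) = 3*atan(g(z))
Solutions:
 Integral(1/atan(_y), (_y, g(z))) = C1 + 3*z


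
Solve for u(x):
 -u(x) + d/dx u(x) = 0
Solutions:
 u(x) = C1*exp(x)


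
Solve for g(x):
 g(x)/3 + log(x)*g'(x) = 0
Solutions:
 g(x) = C1*exp(-li(x)/3)


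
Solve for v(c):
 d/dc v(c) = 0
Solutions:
 v(c) = C1


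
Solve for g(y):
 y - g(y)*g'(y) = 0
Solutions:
 g(y) = -sqrt(C1 + y^2)
 g(y) = sqrt(C1 + y^2)


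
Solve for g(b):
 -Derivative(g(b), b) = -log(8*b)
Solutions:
 g(b) = C1 + b*log(b) - b + b*log(8)


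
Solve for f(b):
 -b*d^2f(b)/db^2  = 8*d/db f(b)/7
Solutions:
 f(b) = C1 + C2/b^(1/7)


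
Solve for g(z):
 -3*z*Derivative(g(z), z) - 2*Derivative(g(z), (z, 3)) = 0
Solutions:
 g(z) = C1 + Integral(C2*airyai(-2^(2/3)*3^(1/3)*z/2) + C3*airybi(-2^(2/3)*3^(1/3)*z/2), z)


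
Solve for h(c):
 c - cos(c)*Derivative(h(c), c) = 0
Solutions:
 h(c) = C1 + Integral(c/cos(c), c)


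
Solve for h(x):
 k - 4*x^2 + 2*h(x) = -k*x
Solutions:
 h(x) = -k*x/2 - k/2 + 2*x^2


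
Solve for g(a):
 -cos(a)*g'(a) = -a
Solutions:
 g(a) = C1 + Integral(a/cos(a), a)


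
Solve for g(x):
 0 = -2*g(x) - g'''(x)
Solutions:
 g(x) = C3*exp(-2^(1/3)*x) + (C1*sin(2^(1/3)*sqrt(3)*x/2) + C2*cos(2^(1/3)*sqrt(3)*x/2))*exp(2^(1/3)*x/2)


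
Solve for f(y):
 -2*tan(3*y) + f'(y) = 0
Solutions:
 f(y) = C1 - 2*log(cos(3*y))/3


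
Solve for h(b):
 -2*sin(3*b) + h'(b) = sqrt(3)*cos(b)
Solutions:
 h(b) = C1 + sqrt(3)*sin(b) - 2*cos(3*b)/3


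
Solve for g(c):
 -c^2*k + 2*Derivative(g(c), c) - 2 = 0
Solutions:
 g(c) = C1 + c^3*k/6 + c


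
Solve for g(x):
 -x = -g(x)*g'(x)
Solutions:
 g(x) = -sqrt(C1 + x^2)
 g(x) = sqrt(C1 + x^2)


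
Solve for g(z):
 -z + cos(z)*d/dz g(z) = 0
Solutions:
 g(z) = C1 + Integral(z/cos(z), z)


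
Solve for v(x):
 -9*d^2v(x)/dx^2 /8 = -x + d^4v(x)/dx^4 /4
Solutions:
 v(x) = C1 + C2*x + C3*sin(3*sqrt(2)*x/2) + C4*cos(3*sqrt(2)*x/2) + 4*x^3/27


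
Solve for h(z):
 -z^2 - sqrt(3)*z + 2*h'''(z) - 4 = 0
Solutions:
 h(z) = C1 + C2*z + C3*z^2 + z^5/120 + sqrt(3)*z^4/48 + z^3/3


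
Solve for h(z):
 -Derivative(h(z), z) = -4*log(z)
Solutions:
 h(z) = C1 + 4*z*log(z) - 4*z


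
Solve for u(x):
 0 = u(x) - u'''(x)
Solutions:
 u(x) = C3*exp(x) + (C1*sin(sqrt(3)*x/2) + C2*cos(sqrt(3)*x/2))*exp(-x/2)


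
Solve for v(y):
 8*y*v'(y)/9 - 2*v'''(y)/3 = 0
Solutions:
 v(y) = C1 + Integral(C2*airyai(6^(2/3)*y/3) + C3*airybi(6^(2/3)*y/3), y)


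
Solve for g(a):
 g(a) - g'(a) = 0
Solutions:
 g(a) = C1*exp(a)


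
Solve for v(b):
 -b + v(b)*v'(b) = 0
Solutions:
 v(b) = -sqrt(C1 + b^2)
 v(b) = sqrt(C1 + b^2)


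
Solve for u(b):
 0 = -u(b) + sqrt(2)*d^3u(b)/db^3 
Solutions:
 u(b) = C3*exp(2^(5/6)*b/2) + (C1*sin(2^(5/6)*sqrt(3)*b/4) + C2*cos(2^(5/6)*sqrt(3)*b/4))*exp(-2^(5/6)*b/4)


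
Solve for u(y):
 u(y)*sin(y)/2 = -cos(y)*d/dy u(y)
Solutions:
 u(y) = C1*sqrt(cos(y))


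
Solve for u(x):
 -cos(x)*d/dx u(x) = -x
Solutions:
 u(x) = C1 + Integral(x/cos(x), x)


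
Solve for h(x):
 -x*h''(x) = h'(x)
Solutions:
 h(x) = C1 + C2*log(x)


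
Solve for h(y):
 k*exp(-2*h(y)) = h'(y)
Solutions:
 h(y) = log(-sqrt(C1 + 2*k*y))
 h(y) = log(C1 + 2*k*y)/2


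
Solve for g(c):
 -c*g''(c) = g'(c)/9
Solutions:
 g(c) = C1 + C2*c^(8/9)


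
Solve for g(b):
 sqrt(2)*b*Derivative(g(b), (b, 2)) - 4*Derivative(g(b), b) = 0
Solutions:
 g(b) = C1 + C2*b^(1 + 2*sqrt(2))


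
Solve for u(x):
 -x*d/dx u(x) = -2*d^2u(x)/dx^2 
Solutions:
 u(x) = C1 + C2*erfi(x/2)


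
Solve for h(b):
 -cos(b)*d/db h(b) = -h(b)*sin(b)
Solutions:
 h(b) = C1/cos(b)


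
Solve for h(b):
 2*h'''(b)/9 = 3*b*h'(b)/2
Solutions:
 h(b) = C1 + Integral(C2*airyai(3*2^(1/3)*b/2) + C3*airybi(3*2^(1/3)*b/2), b)


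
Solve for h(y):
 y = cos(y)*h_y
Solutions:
 h(y) = C1 + Integral(y/cos(y), y)


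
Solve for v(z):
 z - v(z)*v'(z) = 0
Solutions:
 v(z) = -sqrt(C1 + z^2)
 v(z) = sqrt(C1 + z^2)


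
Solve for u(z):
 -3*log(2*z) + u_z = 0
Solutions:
 u(z) = C1 + 3*z*log(z) - 3*z + z*log(8)


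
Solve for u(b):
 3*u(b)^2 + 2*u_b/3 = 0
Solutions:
 u(b) = 2/(C1 + 9*b)


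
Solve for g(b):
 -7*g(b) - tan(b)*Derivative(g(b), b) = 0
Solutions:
 g(b) = C1/sin(b)^7


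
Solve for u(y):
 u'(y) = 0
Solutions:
 u(y) = C1


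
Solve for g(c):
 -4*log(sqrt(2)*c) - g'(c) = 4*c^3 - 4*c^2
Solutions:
 g(c) = C1 - c^4 + 4*c^3/3 - 4*c*log(c) - c*log(4) + 4*c


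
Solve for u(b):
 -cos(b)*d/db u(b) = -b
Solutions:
 u(b) = C1 + Integral(b/cos(b), b)


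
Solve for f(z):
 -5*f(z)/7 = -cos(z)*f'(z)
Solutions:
 f(z) = C1*(sin(z) + 1)^(5/14)/(sin(z) - 1)^(5/14)


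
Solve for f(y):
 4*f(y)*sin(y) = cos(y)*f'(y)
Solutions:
 f(y) = C1/cos(y)^4


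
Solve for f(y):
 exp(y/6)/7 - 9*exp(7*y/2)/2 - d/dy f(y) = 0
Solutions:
 f(y) = C1 + 6*exp(y/6)/7 - 9*exp(7*y/2)/7


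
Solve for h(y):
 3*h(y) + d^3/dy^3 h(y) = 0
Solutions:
 h(y) = C3*exp(-3^(1/3)*y) + (C1*sin(3^(5/6)*y/2) + C2*cos(3^(5/6)*y/2))*exp(3^(1/3)*y/2)


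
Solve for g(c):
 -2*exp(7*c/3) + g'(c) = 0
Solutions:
 g(c) = C1 + 6*exp(7*c/3)/7


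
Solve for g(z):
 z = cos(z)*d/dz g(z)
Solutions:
 g(z) = C1 + Integral(z/cos(z), z)


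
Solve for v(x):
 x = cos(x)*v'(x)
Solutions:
 v(x) = C1 + Integral(x/cos(x), x)


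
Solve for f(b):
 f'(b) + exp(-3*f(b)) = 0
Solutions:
 f(b) = log(C1 - 3*b)/3
 f(b) = log((-3^(1/3) - 3^(5/6)*I)*(C1 - b)^(1/3)/2)
 f(b) = log((-3^(1/3) + 3^(5/6)*I)*(C1 - b)^(1/3)/2)


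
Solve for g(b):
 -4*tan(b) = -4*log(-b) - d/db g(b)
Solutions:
 g(b) = C1 - 4*b*log(-b) + 4*b - 4*log(cos(b))


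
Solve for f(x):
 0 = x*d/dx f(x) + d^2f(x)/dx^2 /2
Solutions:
 f(x) = C1 + C2*erf(x)


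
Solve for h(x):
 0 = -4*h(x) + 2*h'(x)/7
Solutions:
 h(x) = C1*exp(14*x)


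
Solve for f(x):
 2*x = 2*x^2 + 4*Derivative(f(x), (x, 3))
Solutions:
 f(x) = C1 + C2*x + C3*x^2 - x^5/120 + x^4/48


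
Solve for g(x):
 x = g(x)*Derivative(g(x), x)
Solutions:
 g(x) = -sqrt(C1 + x^2)
 g(x) = sqrt(C1 + x^2)


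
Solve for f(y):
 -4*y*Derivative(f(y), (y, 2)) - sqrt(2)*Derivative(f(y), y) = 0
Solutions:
 f(y) = C1 + C2*y^(1 - sqrt(2)/4)


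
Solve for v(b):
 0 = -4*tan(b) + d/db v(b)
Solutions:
 v(b) = C1 - 4*log(cos(b))


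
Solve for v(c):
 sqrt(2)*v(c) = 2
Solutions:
 v(c) = sqrt(2)


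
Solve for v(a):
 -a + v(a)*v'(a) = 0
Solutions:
 v(a) = -sqrt(C1 + a^2)
 v(a) = sqrt(C1 + a^2)


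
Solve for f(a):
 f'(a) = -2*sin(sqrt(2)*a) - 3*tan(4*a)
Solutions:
 f(a) = C1 + 3*log(cos(4*a))/4 + sqrt(2)*cos(sqrt(2)*a)


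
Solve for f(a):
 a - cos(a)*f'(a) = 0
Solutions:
 f(a) = C1 + Integral(a/cos(a), a)


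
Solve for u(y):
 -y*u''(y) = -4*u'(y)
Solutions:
 u(y) = C1 + C2*y^5


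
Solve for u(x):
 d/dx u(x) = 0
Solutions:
 u(x) = C1


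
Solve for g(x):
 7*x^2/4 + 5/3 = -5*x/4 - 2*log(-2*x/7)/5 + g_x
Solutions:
 g(x) = C1 + 7*x^3/12 + 5*x^2/8 + 2*x*log(-x)/5 + x*(-6*log(7) + 6*log(2) + 19)/15


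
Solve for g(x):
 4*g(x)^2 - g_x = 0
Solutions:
 g(x) = -1/(C1 + 4*x)


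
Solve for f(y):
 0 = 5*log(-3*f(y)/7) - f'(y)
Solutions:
 -Integral(1/(log(-_y) - log(7) + log(3)), (_y, f(y)))/5 = C1 - y


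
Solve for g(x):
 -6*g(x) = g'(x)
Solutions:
 g(x) = C1*exp(-6*x)


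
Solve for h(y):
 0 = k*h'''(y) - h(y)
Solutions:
 h(y) = C1*exp(y*(1/k)^(1/3)) + C2*exp(y*(-1 + sqrt(3)*I)*(1/k)^(1/3)/2) + C3*exp(-y*(1 + sqrt(3)*I)*(1/k)^(1/3)/2)


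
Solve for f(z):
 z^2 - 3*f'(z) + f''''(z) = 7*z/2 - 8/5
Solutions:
 f(z) = C1 + C4*exp(3^(1/3)*z) + z^3/9 - 7*z^2/12 + 8*z/15 + (C2*sin(3^(5/6)*z/2) + C3*cos(3^(5/6)*z/2))*exp(-3^(1/3)*z/2)


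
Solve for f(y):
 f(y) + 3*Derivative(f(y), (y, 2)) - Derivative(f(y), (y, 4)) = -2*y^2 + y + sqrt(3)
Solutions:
 f(y) = C1*exp(-sqrt(2)*y*sqrt(3 + sqrt(13))/2) + C2*exp(sqrt(2)*y*sqrt(3 + sqrt(13))/2) + C3*sin(sqrt(2)*y*sqrt(-3 + sqrt(13))/2) + C4*cos(sqrt(2)*y*sqrt(-3 + sqrt(13))/2) - 2*y^2 + y + sqrt(3) + 12


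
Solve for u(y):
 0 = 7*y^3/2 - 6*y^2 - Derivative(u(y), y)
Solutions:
 u(y) = C1 + 7*y^4/8 - 2*y^3


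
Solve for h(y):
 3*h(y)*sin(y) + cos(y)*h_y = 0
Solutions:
 h(y) = C1*cos(y)^3


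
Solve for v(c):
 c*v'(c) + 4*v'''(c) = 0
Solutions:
 v(c) = C1 + Integral(C2*airyai(-2^(1/3)*c/2) + C3*airybi(-2^(1/3)*c/2), c)


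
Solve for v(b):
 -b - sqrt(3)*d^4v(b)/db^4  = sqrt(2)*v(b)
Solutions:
 v(b) = -sqrt(2)*b/2 + (C1*sin(2^(5/8)*3^(7/8)*b/6) + C2*cos(2^(5/8)*3^(7/8)*b/6))*exp(-2^(5/8)*3^(7/8)*b/6) + (C3*sin(2^(5/8)*3^(7/8)*b/6) + C4*cos(2^(5/8)*3^(7/8)*b/6))*exp(2^(5/8)*3^(7/8)*b/6)


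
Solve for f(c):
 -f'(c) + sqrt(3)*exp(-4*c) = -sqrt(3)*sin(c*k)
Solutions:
 f(c) = C1 - sqrt(3)*exp(-4*c)/4 - sqrt(3)*cos(c*k)/k


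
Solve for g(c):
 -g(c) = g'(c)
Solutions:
 g(c) = C1*exp(-c)


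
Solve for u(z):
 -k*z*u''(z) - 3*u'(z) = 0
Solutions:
 u(z) = C1 + z^(((re(k) - 3)*re(k) + im(k)^2)/(re(k)^2 + im(k)^2))*(C2*sin(3*log(z)*Abs(im(k))/(re(k)^2 + im(k)^2)) + C3*cos(3*log(z)*im(k)/(re(k)^2 + im(k)^2)))


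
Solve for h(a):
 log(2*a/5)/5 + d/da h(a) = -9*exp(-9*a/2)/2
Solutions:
 h(a) = C1 - a*log(a)/5 + a*(-log(2) + 1 + log(5))/5 + exp(-9*a/2)


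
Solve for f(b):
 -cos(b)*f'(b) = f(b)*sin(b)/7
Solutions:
 f(b) = C1*cos(b)^(1/7)


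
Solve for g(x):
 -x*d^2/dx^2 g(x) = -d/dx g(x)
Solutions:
 g(x) = C1 + C2*x^2


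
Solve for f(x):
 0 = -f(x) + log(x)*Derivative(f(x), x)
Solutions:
 f(x) = C1*exp(li(x))


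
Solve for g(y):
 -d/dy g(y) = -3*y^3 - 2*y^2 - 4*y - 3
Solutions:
 g(y) = C1 + 3*y^4/4 + 2*y^3/3 + 2*y^2 + 3*y


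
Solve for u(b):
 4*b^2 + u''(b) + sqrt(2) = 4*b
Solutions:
 u(b) = C1 + C2*b - b^4/3 + 2*b^3/3 - sqrt(2)*b^2/2


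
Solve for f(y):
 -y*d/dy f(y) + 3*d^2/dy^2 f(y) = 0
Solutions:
 f(y) = C1 + C2*erfi(sqrt(6)*y/6)


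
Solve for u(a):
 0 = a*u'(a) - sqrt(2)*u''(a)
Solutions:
 u(a) = C1 + C2*erfi(2^(1/4)*a/2)


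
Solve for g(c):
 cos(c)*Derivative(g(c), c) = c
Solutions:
 g(c) = C1 + Integral(c/cos(c), c)


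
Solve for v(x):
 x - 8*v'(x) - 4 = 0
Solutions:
 v(x) = C1 + x^2/16 - x/2


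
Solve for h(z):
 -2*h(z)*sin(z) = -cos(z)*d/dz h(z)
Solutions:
 h(z) = C1/cos(z)^2


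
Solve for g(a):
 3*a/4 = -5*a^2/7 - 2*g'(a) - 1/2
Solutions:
 g(a) = C1 - 5*a^3/42 - 3*a^2/16 - a/4


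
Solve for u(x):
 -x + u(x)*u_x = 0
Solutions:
 u(x) = -sqrt(C1 + x^2)
 u(x) = sqrt(C1 + x^2)


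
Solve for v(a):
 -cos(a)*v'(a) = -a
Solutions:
 v(a) = C1 + Integral(a/cos(a), a)


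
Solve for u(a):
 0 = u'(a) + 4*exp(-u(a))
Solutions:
 u(a) = log(C1 - 4*a)


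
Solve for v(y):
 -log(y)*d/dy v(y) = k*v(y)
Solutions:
 v(y) = C1*exp(-k*li(y))


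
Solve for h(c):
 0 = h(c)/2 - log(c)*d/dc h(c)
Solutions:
 h(c) = C1*exp(li(c)/2)


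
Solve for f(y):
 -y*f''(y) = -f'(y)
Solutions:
 f(y) = C1 + C2*y^2


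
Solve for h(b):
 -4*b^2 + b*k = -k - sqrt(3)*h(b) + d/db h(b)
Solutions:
 h(b) = C1*exp(sqrt(3)*b) + 4*sqrt(3)*b^2/3 - sqrt(3)*b*k/3 + 8*b/3 - sqrt(3)*k/3 - k/3 + 8*sqrt(3)/9


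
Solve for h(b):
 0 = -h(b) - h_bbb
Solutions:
 h(b) = C3*exp(-b) + (C1*sin(sqrt(3)*b/2) + C2*cos(sqrt(3)*b/2))*exp(b/2)


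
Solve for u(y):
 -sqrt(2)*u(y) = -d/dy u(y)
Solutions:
 u(y) = C1*exp(sqrt(2)*y)


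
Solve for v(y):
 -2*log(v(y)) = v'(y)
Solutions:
 li(v(y)) = C1 - 2*y


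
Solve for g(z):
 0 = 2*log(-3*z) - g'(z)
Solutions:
 g(z) = C1 + 2*z*log(-z) + 2*z*(-1 + log(3))


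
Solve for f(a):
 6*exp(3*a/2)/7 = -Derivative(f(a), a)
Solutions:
 f(a) = C1 - 4*exp(3*a/2)/7


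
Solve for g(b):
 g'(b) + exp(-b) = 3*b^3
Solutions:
 g(b) = C1 + 3*b^4/4 + exp(-b)


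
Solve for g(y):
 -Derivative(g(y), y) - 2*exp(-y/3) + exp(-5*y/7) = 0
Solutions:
 g(y) = C1 + 6*exp(-y/3) - 7*exp(-5*y/7)/5


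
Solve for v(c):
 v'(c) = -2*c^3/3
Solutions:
 v(c) = C1 - c^4/6


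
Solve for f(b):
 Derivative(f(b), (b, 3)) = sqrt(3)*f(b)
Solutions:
 f(b) = C3*exp(3^(1/6)*b) + (C1*sin(3^(2/3)*b/2) + C2*cos(3^(2/3)*b/2))*exp(-3^(1/6)*b/2)


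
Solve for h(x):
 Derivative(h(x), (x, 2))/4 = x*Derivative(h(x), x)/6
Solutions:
 h(x) = C1 + C2*erfi(sqrt(3)*x/3)


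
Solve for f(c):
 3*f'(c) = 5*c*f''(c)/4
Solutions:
 f(c) = C1 + C2*c^(17/5)


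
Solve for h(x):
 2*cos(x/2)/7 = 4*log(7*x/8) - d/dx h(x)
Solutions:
 h(x) = C1 + 4*x*log(x) - 12*x*log(2) - 4*x + 4*x*log(7) - 4*sin(x/2)/7


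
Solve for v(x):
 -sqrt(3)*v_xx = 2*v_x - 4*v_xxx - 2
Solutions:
 v(x) = C1 + C2*exp(x*(sqrt(3) + sqrt(35))/8) + C3*exp(x*(-sqrt(35) + sqrt(3))/8) + x


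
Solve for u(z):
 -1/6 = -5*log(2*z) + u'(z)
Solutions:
 u(z) = C1 + 5*z*log(z) - 31*z/6 + z*log(32)


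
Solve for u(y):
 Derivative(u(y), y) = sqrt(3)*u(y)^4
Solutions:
 u(y) = (-1/(C1 + 3*sqrt(3)*y))^(1/3)
 u(y) = (-1/(C1 + sqrt(3)*y))^(1/3)*(-3^(2/3) - 3*3^(1/6)*I)/6
 u(y) = (-1/(C1 + sqrt(3)*y))^(1/3)*(-3^(2/3) + 3*3^(1/6)*I)/6


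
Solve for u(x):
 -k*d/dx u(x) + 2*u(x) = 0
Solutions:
 u(x) = C1*exp(2*x/k)


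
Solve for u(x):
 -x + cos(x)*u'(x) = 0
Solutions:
 u(x) = C1 + Integral(x/cos(x), x)


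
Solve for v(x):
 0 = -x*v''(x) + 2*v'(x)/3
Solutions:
 v(x) = C1 + C2*x^(5/3)


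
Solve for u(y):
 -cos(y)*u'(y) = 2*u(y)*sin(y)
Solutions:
 u(y) = C1*cos(y)^2


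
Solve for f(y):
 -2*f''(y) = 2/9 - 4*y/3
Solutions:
 f(y) = C1 + C2*y + y^3/9 - y^2/18


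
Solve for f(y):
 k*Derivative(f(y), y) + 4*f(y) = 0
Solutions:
 f(y) = C1*exp(-4*y/k)


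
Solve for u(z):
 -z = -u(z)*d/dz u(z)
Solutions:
 u(z) = -sqrt(C1 + z^2)
 u(z) = sqrt(C1 + z^2)


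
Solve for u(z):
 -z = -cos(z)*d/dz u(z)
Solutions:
 u(z) = C1 + Integral(z/cos(z), z)


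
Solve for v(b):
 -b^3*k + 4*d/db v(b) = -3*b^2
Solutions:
 v(b) = C1 + b^4*k/16 - b^3/4


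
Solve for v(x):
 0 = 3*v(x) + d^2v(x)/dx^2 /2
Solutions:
 v(x) = C1*sin(sqrt(6)*x) + C2*cos(sqrt(6)*x)


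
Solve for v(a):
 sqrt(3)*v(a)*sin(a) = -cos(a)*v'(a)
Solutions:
 v(a) = C1*cos(a)^(sqrt(3))


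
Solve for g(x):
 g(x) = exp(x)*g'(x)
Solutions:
 g(x) = C1*exp(-exp(-x))


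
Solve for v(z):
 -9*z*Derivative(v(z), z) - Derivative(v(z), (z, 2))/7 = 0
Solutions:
 v(z) = C1 + C2*erf(3*sqrt(14)*z/2)


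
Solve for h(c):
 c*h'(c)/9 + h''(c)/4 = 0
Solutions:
 h(c) = C1 + C2*erf(sqrt(2)*c/3)


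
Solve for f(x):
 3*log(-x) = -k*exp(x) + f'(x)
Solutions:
 f(x) = C1 + k*exp(x) + 3*x*log(-x) - 3*x


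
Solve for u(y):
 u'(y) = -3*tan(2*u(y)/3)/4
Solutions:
 u(y) = -3*asin(C1*exp(-y/2))/2 + 3*pi/2
 u(y) = 3*asin(C1*exp(-y/2))/2


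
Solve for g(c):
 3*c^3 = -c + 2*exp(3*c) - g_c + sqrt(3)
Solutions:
 g(c) = C1 - 3*c^4/4 - c^2/2 + sqrt(3)*c + 2*exp(3*c)/3


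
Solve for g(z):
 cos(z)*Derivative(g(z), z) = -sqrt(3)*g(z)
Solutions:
 g(z) = C1*(sin(z) - 1)^(sqrt(3)/2)/(sin(z) + 1)^(sqrt(3)/2)


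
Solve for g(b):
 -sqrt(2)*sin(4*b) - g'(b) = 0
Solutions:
 g(b) = C1 + sqrt(2)*cos(4*b)/4


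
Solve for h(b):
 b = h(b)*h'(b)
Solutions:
 h(b) = -sqrt(C1 + b^2)
 h(b) = sqrt(C1 + b^2)


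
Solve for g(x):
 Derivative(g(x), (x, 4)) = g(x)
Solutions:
 g(x) = C1*exp(-x) + C2*exp(x) + C3*sin(x) + C4*cos(x)


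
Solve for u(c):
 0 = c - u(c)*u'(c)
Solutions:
 u(c) = -sqrt(C1 + c^2)
 u(c) = sqrt(C1 + c^2)


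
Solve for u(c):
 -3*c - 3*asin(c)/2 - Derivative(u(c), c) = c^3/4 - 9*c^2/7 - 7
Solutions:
 u(c) = C1 - c^4/16 + 3*c^3/7 - 3*c^2/2 - 3*c*asin(c)/2 + 7*c - 3*sqrt(1 - c^2)/2


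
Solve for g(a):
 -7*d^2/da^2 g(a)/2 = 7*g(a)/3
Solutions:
 g(a) = C1*sin(sqrt(6)*a/3) + C2*cos(sqrt(6)*a/3)


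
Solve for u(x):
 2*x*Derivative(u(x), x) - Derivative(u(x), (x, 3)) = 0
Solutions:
 u(x) = C1 + Integral(C2*airyai(2^(1/3)*x) + C3*airybi(2^(1/3)*x), x)


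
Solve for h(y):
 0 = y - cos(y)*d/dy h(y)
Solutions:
 h(y) = C1 + Integral(y/cos(y), y)


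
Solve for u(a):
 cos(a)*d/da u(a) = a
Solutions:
 u(a) = C1 + Integral(a/cos(a), a)


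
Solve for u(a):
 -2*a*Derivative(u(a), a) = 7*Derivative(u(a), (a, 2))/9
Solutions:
 u(a) = C1 + C2*erf(3*sqrt(7)*a/7)


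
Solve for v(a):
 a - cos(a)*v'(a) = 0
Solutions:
 v(a) = C1 + Integral(a/cos(a), a)


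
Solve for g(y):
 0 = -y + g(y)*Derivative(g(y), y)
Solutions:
 g(y) = -sqrt(C1 + y^2)
 g(y) = sqrt(C1 + y^2)


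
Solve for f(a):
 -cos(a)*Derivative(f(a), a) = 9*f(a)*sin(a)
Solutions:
 f(a) = C1*cos(a)^9


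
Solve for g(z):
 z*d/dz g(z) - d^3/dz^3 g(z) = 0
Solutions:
 g(z) = C1 + Integral(C2*airyai(z) + C3*airybi(z), z)


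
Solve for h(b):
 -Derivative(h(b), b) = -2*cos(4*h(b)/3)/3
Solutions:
 -2*b/3 - 3*log(sin(4*h(b)/3) - 1)/8 + 3*log(sin(4*h(b)/3) + 1)/8 = C1


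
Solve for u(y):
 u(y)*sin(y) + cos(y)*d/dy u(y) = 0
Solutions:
 u(y) = C1*cos(y)


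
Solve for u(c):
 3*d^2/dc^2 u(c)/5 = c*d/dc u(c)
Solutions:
 u(c) = C1 + C2*erfi(sqrt(30)*c/6)


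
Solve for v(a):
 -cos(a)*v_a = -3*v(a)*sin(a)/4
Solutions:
 v(a) = C1/cos(a)^(3/4)


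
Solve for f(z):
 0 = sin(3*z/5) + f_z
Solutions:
 f(z) = C1 + 5*cos(3*z/5)/3


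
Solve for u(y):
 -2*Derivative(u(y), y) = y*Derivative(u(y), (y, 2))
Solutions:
 u(y) = C1 + C2/y


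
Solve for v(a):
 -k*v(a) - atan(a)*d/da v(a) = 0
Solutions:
 v(a) = C1*exp(-k*Integral(1/atan(a), a))


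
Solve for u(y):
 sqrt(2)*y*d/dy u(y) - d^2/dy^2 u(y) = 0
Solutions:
 u(y) = C1 + C2*erfi(2^(3/4)*y/2)


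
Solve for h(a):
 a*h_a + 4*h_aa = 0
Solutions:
 h(a) = C1 + C2*erf(sqrt(2)*a/4)


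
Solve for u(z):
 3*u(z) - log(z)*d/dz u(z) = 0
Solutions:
 u(z) = C1*exp(3*li(z))


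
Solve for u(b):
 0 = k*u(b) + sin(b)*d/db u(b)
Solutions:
 u(b) = C1*exp(k*(-log(cos(b) - 1) + log(cos(b) + 1))/2)


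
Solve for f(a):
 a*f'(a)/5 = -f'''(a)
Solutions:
 f(a) = C1 + Integral(C2*airyai(-5^(2/3)*a/5) + C3*airybi(-5^(2/3)*a/5), a)


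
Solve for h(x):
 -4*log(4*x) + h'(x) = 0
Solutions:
 h(x) = C1 + 4*x*log(x) - 4*x + x*log(256)


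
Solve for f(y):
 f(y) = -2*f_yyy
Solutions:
 f(y) = C3*exp(-2^(2/3)*y/2) + (C1*sin(2^(2/3)*sqrt(3)*y/4) + C2*cos(2^(2/3)*sqrt(3)*y/4))*exp(2^(2/3)*y/4)


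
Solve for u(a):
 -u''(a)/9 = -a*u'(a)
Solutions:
 u(a) = C1 + C2*erfi(3*sqrt(2)*a/2)


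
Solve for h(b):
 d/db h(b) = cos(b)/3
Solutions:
 h(b) = C1 + sin(b)/3


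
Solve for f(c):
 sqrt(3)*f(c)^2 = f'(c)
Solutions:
 f(c) = -1/(C1 + sqrt(3)*c)


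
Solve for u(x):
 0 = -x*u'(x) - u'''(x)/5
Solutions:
 u(x) = C1 + Integral(C2*airyai(-5^(1/3)*x) + C3*airybi(-5^(1/3)*x), x)


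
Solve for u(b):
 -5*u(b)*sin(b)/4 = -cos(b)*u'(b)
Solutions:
 u(b) = C1/cos(b)^(5/4)


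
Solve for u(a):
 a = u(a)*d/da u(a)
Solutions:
 u(a) = -sqrt(C1 + a^2)
 u(a) = sqrt(C1 + a^2)


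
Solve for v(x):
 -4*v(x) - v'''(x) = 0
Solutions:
 v(x) = C3*exp(-2^(2/3)*x) + (C1*sin(2^(2/3)*sqrt(3)*x/2) + C2*cos(2^(2/3)*sqrt(3)*x/2))*exp(2^(2/3)*x/2)


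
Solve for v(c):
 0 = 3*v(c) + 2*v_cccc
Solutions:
 v(c) = (C1*sin(6^(1/4)*c/2) + C2*cos(6^(1/4)*c/2))*exp(-6^(1/4)*c/2) + (C3*sin(6^(1/4)*c/2) + C4*cos(6^(1/4)*c/2))*exp(6^(1/4)*c/2)


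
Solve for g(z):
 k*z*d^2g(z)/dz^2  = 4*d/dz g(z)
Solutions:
 g(z) = C1 + z^(((re(k) + 4)*re(k) + im(k)^2)/(re(k)^2 + im(k)^2))*(C2*sin(4*log(z)*Abs(im(k))/(re(k)^2 + im(k)^2)) + C3*cos(4*log(z)*im(k)/(re(k)^2 + im(k)^2)))


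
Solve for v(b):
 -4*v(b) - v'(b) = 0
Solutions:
 v(b) = C1*exp(-4*b)


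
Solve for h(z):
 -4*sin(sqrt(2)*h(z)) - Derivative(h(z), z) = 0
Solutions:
 h(z) = sqrt(2)*(pi - acos((-exp(2*sqrt(2)*C1) - exp(8*sqrt(2)*z))/(exp(2*sqrt(2)*C1) - exp(8*sqrt(2)*z)))/2)
 h(z) = sqrt(2)*acos((-exp(2*sqrt(2)*C1) - exp(8*sqrt(2)*z))/(exp(2*sqrt(2)*C1) - exp(8*sqrt(2)*z)))/2


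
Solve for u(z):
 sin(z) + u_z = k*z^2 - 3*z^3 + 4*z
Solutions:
 u(z) = C1 + k*z^3/3 - 3*z^4/4 + 2*z^2 + cos(z)


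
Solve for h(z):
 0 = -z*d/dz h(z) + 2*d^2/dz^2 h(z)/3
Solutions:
 h(z) = C1 + C2*erfi(sqrt(3)*z/2)


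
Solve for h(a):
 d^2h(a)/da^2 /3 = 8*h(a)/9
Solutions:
 h(a) = C1*exp(-2*sqrt(6)*a/3) + C2*exp(2*sqrt(6)*a/3)


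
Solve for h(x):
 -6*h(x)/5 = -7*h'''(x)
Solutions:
 h(x) = C3*exp(35^(2/3)*6^(1/3)*x/35) + (C1*sin(2^(1/3)*3^(5/6)*35^(2/3)*x/70) + C2*cos(2^(1/3)*3^(5/6)*35^(2/3)*x/70))*exp(-35^(2/3)*6^(1/3)*x/70)


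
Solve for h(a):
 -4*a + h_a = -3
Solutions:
 h(a) = C1 + 2*a^2 - 3*a


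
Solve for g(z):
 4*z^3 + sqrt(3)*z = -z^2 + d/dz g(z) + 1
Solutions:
 g(z) = C1 + z^4 + z^3/3 + sqrt(3)*z^2/2 - z


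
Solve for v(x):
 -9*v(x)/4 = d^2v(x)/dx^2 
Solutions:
 v(x) = C1*sin(3*x/2) + C2*cos(3*x/2)


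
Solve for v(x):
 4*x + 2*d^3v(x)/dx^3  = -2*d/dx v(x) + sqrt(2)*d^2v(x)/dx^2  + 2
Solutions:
 v(x) = C1 - x^2 - sqrt(2)*x + x + (C2*sin(sqrt(14)*x/4) + C3*cos(sqrt(14)*x/4))*exp(sqrt(2)*x/4)


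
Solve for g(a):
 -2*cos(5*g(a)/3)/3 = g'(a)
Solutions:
 2*a/3 - 3*log(sin(5*g(a)/3) - 1)/10 + 3*log(sin(5*g(a)/3) + 1)/10 = C1


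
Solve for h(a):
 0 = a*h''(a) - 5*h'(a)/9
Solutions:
 h(a) = C1 + C2*a^(14/9)


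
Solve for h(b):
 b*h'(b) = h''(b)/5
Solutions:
 h(b) = C1 + C2*erfi(sqrt(10)*b/2)


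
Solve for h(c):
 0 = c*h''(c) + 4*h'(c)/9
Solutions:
 h(c) = C1 + C2*c^(5/9)


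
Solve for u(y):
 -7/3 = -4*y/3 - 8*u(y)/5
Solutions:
 u(y) = 35/24 - 5*y/6


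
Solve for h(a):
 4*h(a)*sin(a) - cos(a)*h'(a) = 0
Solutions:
 h(a) = C1/cos(a)^4


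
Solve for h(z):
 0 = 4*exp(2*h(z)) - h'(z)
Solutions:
 h(z) = log(-sqrt(-1/(C1 + 4*z))) - log(2)/2
 h(z) = log(-1/(C1 + 4*z))/2 - log(2)/2


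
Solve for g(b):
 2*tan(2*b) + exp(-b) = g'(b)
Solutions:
 g(b) = C1 + log(tan(2*b)^2 + 1)/2 - exp(-b)


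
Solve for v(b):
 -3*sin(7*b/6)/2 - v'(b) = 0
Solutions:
 v(b) = C1 + 9*cos(7*b/6)/7


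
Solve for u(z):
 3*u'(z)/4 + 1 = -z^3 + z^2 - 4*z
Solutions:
 u(z) = C1 - z^4/3 + 4*z^3/9 - 8*z^2/3 - 4*z/3


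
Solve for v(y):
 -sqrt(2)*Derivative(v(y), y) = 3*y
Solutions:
 v(y) = C1 - 3*sqrt(2)*y^2/4


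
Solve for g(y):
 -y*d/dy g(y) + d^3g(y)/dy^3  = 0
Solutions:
 g(y) = C1 + Integral(C2*airyai(y) + C3*airybi(y), y)


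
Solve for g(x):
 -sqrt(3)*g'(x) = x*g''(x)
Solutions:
 g(x) = C1 + C2*x^(1 - sqrt(3))


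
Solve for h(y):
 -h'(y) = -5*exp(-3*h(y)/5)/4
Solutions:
 h(y) = 5*log(C1 + 3*y/4)/3
 h(y) = 5*log((-150^(1/3) - 3^(5/6)*50^(1/3)*I)*(C1 + 5*y)^(1/3)/20)
 h(y) = 5*log((-150^(1/3) + 3^(5/6)*50^(1/3)*I)*(C1 + 5*y)^(1/3)/20)


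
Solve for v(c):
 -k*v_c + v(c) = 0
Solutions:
 v(c) = C1*exp(c/k)


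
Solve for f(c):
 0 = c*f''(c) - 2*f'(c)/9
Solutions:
 f(c) = C1 + C2*c^(11/9)


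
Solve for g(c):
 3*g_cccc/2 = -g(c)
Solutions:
 g(c) = (C1*sin(6^(3/4)*c/6) + C2*cos(6^(3/4)*c/6))*exp(-6^(3/4)*c/6) + (C3*sin(6^(3/4)*c/6) + C4*cos(6^(3/4)*c/6))*exp(6^(3/4)*c/6)


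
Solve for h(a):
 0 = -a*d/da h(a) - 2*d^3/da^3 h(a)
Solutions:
 h(a) = C1 + Integral(C2*airyai(-2^(2/3)*a/2) + C3*airybi(-2^(2/3)*a/2), a)


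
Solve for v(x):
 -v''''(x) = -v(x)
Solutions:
 v(x) = C1*exp(-x) + C2*exp(x) + C3*sin(x) + C4*cos(x)


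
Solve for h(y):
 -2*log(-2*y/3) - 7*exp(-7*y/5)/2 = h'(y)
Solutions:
 h(y) = C1 - 2*y*log(-y) + 2*y*(-log(2) + 1 + log(3)) + 5*exp(-7*y/5)/2


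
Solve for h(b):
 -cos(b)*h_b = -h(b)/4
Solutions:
 h(b) = C1*(sin(b) + 1)^(1/8)/(sin(b) - 1)^(1/8)


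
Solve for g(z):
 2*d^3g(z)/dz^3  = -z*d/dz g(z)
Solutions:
 g(z) = C1 + Integral(C2*airyai(-2^(2/3)*z/2) + C3*airybi(-2^(2/3)*z/2), z)


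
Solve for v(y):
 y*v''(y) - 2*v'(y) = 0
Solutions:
 v(y) = C1 + C2*y^3


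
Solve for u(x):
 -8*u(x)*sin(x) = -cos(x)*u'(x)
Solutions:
 u(x) = C1/cos(x)^8


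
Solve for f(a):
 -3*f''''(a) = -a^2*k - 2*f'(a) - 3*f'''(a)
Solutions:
 f(a) = C1 + C2*exp(a*(-(3*sqrt(11) + 10)^(1/3) - 1/(3*sqrt(11) + 10)^(1/3) + 2)/6)*sin(sqrt(3)*a*(-(3*sqrt(11) + 10)^(1/3) + (3*sqrt(11) + 10)^(-1/3))/6) + C3*exp(a*(-(3*sqrt(11) + 10)^(1/3) - 1/(3*sqrt(11) + 10)^(1/3) + 2)/6)*cos(sqrt(3)*a*(-(3*sqrt(11) + 10)^(1/3) + (3*sqrt(11) + 10)^(-1/3))/6) + C4*exp(a*((3*sqrt(11) + 10)^(-1/3) + 1 + (3*sqrt(11) + 10)^(1/3))/3) - a^3*k/6 + 3*a*k/2


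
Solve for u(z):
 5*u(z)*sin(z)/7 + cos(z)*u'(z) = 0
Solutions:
 u(z) = C1*cos(z)^(5/7)


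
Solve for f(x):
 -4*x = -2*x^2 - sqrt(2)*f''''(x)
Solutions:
 f(x) = C1 + C2*x + C3*x^2 + C4*x^3 - sqrt(2)*x^6/360 + sqrt(2)*x^5/60


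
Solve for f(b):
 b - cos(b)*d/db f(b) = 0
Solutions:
 f(b) = C1 + Integral(b/cos(b), b)


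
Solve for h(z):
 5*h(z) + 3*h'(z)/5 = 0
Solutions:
 h(z) = C1*exp(-25*z/3)


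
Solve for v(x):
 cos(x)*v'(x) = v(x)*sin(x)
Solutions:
 v(x) = C1/cos(x)


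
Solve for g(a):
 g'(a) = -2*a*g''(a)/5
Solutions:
 g(a) = C1 + C2/a^(3/2)


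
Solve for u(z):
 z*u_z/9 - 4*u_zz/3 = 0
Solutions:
 u(z) = C1 + C2*erfi(sqrt(6)*z/12)


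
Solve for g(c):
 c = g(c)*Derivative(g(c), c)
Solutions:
 g(c) = -sqrt(C1 + c^2)
 g(c) = sqrt(C1 + c^2)


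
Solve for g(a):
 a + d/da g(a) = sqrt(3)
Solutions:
 g(a) = C1 - a^2/2 + sqrt(3)*a


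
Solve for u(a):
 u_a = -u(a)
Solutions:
 u(a) = C1*exp(-a)


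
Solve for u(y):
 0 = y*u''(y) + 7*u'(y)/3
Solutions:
 u(y) = C1 + C2/y^(4/3)


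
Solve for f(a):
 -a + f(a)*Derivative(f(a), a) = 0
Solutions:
 f(a) = -sqrt(C1 + a^2)
 f(a) = sqrt(C1 + a^2)


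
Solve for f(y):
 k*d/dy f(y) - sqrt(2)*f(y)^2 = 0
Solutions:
 f(y) = -k/(C1*k + sqrt(2)*y)


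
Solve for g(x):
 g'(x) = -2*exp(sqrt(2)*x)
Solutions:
 g(x) = C1 - sqrt(2)*exp(sqrt(2)*x)


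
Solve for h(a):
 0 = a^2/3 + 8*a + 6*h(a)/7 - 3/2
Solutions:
 h(a) = -7*a^2/18 - 28*a/3 + 7/4


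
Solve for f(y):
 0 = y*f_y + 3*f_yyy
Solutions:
 f(y) = C1 + Integral(C2*airyai(-3^(2/3)*y/3) + C3*airybi(-3^(2/3)*y/3), y)


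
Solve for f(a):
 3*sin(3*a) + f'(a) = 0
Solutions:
 f(a) = C1 + cos(3*a)


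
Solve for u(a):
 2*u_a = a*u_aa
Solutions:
 u(a) = C1 + C2*a^3


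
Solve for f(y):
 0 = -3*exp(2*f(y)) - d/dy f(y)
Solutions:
 f(y) = log(-sqrt(-1/(C1 - 3*y))) - log(2)/2
 f(y) = log(-1/(C1 - 3*y))/2 - log(2)/2


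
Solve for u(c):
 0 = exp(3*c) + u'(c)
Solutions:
 u(c) = C1 - exp(3*c)/3


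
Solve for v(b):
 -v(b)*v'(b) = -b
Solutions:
 v(b) = -sqrt(C1 + b^2)
 v(b) = sqrt(C1 + b^2)


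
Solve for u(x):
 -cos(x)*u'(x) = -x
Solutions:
 u(x) = C1 + Integral(x/cos(x), x)


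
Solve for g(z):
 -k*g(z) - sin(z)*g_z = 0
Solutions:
 g(z) = C1*exp(k*(-log(cos(z) - 1) + log(cos(z) + 1))/2)


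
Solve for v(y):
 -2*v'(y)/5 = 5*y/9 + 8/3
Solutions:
 v(y) = C1 - 25*y^2/36 - 20*y/3


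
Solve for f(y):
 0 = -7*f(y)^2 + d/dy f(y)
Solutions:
 f(y) = -1/(C1 + 7*y)


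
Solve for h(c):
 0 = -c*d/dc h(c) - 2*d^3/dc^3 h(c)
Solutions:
 h(c) = C1 + Integral(C2*airyai(-2^(2/3)*c/2) + C3*airybi(-2^(2/3)*c/2), c)


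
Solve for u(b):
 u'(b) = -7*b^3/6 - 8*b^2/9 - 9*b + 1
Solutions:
 u(b) = C1 - 7*b^4/24 - 8*b^3/27 - 9*b^2/2 + b


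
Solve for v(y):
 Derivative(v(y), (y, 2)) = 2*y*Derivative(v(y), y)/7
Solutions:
 v(y) = C1 + C2*erfi(sqrt(7)*y/7)


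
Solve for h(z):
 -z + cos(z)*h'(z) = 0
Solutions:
 h(z) = C1 + Integral(z/cos(z), z)


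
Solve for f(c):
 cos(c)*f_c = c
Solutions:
 f(c) = C1 + Integral(c/cos(c), c)


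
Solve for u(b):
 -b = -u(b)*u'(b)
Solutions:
 u(b) = -sqrt(C1 + b^2)
 u(b) = sqrt(C1 + b^2)


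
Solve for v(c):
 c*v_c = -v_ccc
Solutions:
 v(c) = C1 + Integral(C2*airyai(-c) + C3*airybi(-c), c)


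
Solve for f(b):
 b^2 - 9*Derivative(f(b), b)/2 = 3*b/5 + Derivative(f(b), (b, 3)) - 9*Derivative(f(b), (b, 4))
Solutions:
 f(b) = C1 + C2*exp(b*(-2^(1/3)*(81*sqrt(59073) + 19687)^(1/3) - 2*2^(2/3)/(81*sqrt(59073) + 19687)^(1/3) + 4)/108)*sin(2^(1/3)*sqrt(3)*b*(-(81*sqrt(59073) + 19687)^(1/3) + 2*2^(1/3)/(81*sqrt(59073) + 19687)^(1/3))/108) + C3*exp(b*(-2^(1/3)*(81*sqrt(59073) + 19687)^(1/3) - 2*2^(2/3)/(81*sqrt(59073) + 19687)^(1/3) + 4)/108)*cos(2^(1/3)*sqrt(3)*b*(-(81*sqrt(59073) + 19687)^(1/3) + 2*2^(1/3)/(81*sqrt(59073) + 19687)^(1/3))/108) + C4*exp(b*(2*2^(2/3)/(81*sqrt(59073) + 19687)^(1/3) + 2 + 2^(1/3)*(81*sqrt(59073) + 19687)^(1/3))/54) + 2*b^3/27 - b^2/15 - 8*b/81


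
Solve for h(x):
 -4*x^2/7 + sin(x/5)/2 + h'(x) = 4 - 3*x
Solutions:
 h(x) = C1 + 4*x^3/21 - 3*x^2/2 + 4*x + 5*cos(x/5)/2


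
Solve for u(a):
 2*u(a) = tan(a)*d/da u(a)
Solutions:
 u(a) = C1*sin(a)^2


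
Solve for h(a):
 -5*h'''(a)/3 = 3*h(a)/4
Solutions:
 h(a) = C3*exp(-3^(2/3)*50^(1/3)*a/10) + (C1*sin(3*3^(1/6)*50^(1/3)*a/20) + C2*cos(3*3^(1/6)*50^(1/3)*a/20))*exp(3^(2/3)*50^(1/3)*a/20)


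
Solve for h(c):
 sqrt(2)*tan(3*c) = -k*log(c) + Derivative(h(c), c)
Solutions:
 h(c) = C1 + c*k*(log(c) - 1) - sqrt(2)*log(cos(3*c))/3


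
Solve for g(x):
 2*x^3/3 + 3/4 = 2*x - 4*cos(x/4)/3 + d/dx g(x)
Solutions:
 g(x) = C1 + x^4/6 - x^2 + 3*x/4 + 16*sin(x/4)/3


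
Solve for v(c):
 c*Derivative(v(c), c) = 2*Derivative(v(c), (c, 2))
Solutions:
 v(c) = C1 + C2*erfi(c/2)


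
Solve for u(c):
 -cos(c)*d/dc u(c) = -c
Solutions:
 u(c) = C1 + Integral(c/cos(c), c)


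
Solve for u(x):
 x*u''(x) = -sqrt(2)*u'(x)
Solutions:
 u(x) = C1 + C2*x^(1 - sqrt(2))


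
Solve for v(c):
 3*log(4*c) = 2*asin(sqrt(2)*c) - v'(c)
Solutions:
 v(c) = C1 - 3*c*log(c) + 2*c*asin(sqrt(2)*c) - 6*c*log(2) + 3*c + sqrt(2)*sqrt(1 - 2*c^2)


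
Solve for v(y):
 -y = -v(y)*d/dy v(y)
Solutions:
 v(y) = -sqrt(C1 + y^2)
 v(y) = sqrt(C1 + y^2)


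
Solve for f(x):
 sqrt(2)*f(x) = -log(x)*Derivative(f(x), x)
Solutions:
 f(x) = C1*exp(-sqrt(2)*li(x))


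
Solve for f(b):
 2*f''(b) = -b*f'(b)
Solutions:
 f(b) = C1 + C2*erf(b/2)


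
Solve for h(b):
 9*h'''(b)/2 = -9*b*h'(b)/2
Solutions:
 h(b) = C1 + Integral(C2*airyai(-b) + C3*airybi(-b), b)


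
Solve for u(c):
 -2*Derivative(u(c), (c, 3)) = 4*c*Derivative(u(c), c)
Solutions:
 u(c) = C1 + Integral(C2*airyai(-2^(1/3)*c) + C3*airybi(-2^(1/3)*c), c)


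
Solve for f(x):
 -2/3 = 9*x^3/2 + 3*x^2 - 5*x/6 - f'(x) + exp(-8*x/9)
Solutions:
 f(x) = C1 + 9*x^4/8 + x^3 - 5*x^2/12 + 2*x/3 - 9*exp(-8*x/9)/8


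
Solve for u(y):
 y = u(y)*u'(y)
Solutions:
 u(y) = -sqrt(C1 + y^2)
 u(y) = sqrt(C1 + y^2)


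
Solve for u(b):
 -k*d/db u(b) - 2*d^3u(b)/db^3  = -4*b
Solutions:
 u(b) = C1 + C2*exp(-sqrt(2)*b*sqrt(-k)/2) + C3*exp(sqrt(2)*b*sqrt(-k)/2) + 2*b^2/k


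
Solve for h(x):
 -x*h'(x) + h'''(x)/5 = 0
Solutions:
 h(x) = C1 + Integral(C2*airyai(5^(1/3)*x) + C3*airybi(5^(1/3)*x), x)


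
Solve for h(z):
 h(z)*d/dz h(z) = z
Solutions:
 h(z) = -sqrt(C1 + z^2)
 h(z) = sqrt(C1 + z^2)


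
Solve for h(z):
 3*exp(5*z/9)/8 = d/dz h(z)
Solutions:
 h(z) = C1 + 27*exp(5*z/9)/40


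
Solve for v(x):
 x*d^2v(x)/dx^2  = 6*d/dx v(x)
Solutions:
 v(x) = C1 + C2*x^7


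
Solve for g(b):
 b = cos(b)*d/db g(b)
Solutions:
 g(b) = C1 + Integral(b/cos(b), b)


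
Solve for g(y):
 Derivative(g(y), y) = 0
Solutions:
 g(y) = C1


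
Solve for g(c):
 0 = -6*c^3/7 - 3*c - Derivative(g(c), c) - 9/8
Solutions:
 g(c) = C1 - 3*c^4/14 - 3*c^2/2 - 9*c/8


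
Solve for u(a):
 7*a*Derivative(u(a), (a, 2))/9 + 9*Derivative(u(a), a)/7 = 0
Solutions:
 u(a) = C1 + C2/a^(32/49)


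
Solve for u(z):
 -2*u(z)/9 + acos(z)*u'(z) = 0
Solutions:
 u(z) = C1*exp(2*Integral(1/acos(z), z)/9)


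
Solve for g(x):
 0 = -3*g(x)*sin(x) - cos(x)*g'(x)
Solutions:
 g(x) = C1*cos(x)^3


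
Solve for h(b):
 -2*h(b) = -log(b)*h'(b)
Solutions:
 h(b) = C1*exp(2*li(b))


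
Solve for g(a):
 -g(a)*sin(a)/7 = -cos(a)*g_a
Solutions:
 g(a) = C1/cos(a)^(1/7)


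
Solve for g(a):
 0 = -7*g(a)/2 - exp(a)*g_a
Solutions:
 g(a) = C1*exp(7*exp(-a)/2)


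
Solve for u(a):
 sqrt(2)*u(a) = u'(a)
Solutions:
 u(a) = C1*exp(sqrt(2)*a)


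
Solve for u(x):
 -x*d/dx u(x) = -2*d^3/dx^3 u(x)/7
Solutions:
 u(x) = C1 + Integral(C2*airyai(2^(2/3)*7^(1/3)*x/2) + C3*airybi(2^(2/3)*7^(1/3)*x/2), x)


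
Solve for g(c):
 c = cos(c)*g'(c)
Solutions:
 g(c) = C1 + Integral(c/cos(c), c)


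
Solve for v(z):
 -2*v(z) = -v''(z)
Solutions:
 v(z) = C1*exp(-sqrt(2)*z) + C2*exp(sqrt(2)*z)


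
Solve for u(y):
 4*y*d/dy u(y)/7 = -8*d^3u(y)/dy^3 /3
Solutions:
 u(y) = C1 + Integral(C2*airyai(-14^(2/3)*3^(1/3)*y/14) + C3*airybi(-14^(2/3)*3^(1/3)*y/14), y)


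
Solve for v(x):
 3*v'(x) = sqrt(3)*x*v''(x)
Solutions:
 v(x) = C1 + C2*x^(1 + sqrt(3))


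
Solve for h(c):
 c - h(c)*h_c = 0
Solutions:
 h(c) = -sqrt(C1 + c^2)
 h(c) = sqrt(C1 + c^2)


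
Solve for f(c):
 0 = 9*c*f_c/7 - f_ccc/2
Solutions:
 f(c) = C1 + Integral(C2*airyai(18^(1/3)*7^(2/3)*c/7) + C3*airybi(18^(1/3)*7^(2/3)*c/7), c)


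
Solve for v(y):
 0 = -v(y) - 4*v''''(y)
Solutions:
 v(y) = (C1*sin(y/2) + C2*cos(y/2))*exp(-y/2) + (C3*sin(y/2) + C4*cos(y/2))*exp(y/2)


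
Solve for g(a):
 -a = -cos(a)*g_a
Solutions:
 g(a) = C1 + Integral(a/cos(a), a)


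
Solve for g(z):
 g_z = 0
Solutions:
 g(z) = C1


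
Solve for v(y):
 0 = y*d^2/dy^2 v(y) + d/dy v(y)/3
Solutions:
 v(y) = C1 + C2*y^(2/3)


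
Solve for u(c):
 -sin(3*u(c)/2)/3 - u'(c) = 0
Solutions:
 u(c) = -2*acos((-C1 - exp(c))/(C1 - exp(c)))/3 + 4*pi/3
 u(c) = 2*acos((-C1 - exp(c))/(C1 - exp(c)))/3


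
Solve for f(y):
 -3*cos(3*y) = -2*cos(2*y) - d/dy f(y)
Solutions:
 f(y) = C1 - sin(2*y) + sin(3*y)


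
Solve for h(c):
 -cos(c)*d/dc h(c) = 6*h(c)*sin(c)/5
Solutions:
 h(c) = C1*cos(c)^(6/5)


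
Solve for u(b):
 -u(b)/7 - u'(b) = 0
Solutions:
 u(b) = C1*exp(-b/7)


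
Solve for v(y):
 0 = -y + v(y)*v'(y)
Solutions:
 v(y) = -sqrt(C1 + y^2)
 v(y) = sqrt(C1 + y^2)


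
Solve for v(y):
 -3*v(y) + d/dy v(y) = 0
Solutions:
 v(y) = C1*exp(3*y)


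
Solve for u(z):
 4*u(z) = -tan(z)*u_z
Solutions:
 u(z) = C1/sin(z)^4


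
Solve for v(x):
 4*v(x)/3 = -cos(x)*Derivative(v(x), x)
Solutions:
 v(x) = C1*(sin(x) - 1)^(2/3)/(sin(x) + 1)^(2/3)


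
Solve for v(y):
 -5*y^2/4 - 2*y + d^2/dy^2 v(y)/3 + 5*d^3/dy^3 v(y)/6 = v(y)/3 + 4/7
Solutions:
 v(y) = C1*exp(-y*(4/(15*sqrt(1977) + 667)^(1/3) + 4 + (15*sqrt(1977) + 667)^(1/3))/30)*sin(sqrt(3)*y*(-(15*sqrt(1977) + 667)^(1/3) + 4/(15*sqrt(1977) + 667)^(1/3))/30) + C2*exp(-y*(4/(15*sqrt(1977) + 667)^(1/3) + 4 + (15*sqrt(1977) + 667)^(1/3))/30)*cos(sqrt(3)*y*(-(15*sqrt(1977) + 667)^(1/3) + 4/(15*sqrt(1977) + 667)^(1/3))/30) + C3*exp(y*(-2 + 4/(15*sqrt(1977) + 667)^(1/3) + (15*sqrt(1977) + 667)^(1/3))/15) - 15*y^2/4 - 6*y - 129/14


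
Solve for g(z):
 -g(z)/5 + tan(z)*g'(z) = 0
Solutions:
 g(z) = C1*sin(z)^(1/5)


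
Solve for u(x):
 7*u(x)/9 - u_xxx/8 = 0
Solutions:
 u(x) = C3*exp(2*21^(1/3)*x/3) + (C1*sin(3^(5/6)*7^(1/3)*x/3) + C2*cos(3^(5/6)*7^(1/3)*x/3))*exp(-21^(1/3)*x/3)


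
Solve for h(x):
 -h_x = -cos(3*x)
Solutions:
 h(x) = C1 + sin(3*x)/3


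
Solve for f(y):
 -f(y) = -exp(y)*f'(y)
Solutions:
 f(y) = C1*exp(-exp(-y))


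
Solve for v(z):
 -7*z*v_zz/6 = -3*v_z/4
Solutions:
 v(z) = C1 + C2*z^(23/14)


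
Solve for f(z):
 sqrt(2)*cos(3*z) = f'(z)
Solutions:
 f(z) = C1 + sqrt(2)*sin(3*z)/3


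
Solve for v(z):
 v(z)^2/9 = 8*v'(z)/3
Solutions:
 v(z) = -24/(C1 + z)


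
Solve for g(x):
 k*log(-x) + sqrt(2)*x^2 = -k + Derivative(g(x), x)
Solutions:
 g(x) = C1 + k*x*log(-x) + sqrt(2)*x^3/3


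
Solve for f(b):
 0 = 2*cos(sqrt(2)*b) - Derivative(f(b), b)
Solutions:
 f(b) = C1 + sqrt(2)*sin(sqrt(2)*b)


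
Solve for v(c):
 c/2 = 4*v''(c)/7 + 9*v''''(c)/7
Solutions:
 v(c) = C1 + C2*c + C3*sin(2*c/3) + C4*cos(2*c/3) + 7*c^3/48


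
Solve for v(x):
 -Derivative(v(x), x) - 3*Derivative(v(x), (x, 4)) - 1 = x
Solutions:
 v(x) = C1 + C4*exp(-3^(2/3)*x/3) - x^2/2 - x + (C2*sin(3^(1/6)*x/2) + C3*cos(3^(1/6)*x/2))*exp(3^(2/3)*x/6)


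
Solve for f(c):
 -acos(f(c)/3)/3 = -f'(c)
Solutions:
 Integral(1/acos(_y/3), (_y, f(c))) = C1 + c/3


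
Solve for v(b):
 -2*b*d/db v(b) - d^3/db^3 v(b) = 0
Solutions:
 v(b) = C1 + Integral(C2*airyai(-2^(1/3)*b) + C3*airybi(-2^(1/3)*b), b)


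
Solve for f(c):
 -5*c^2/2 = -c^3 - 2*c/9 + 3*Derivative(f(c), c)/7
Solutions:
 f(c) = C1 + 7*c^4/12 - 35*c^3/18 + 7*c^2/27


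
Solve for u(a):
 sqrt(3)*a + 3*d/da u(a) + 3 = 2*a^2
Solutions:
 u(a) = C1 + 2*a^3/9 - sqrt(3)*a^2/6 - a


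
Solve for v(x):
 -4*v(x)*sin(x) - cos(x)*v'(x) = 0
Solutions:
 v(x) = C1*cos(x)^4


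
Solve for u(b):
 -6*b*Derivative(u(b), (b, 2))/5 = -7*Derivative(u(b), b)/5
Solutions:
 u(b) = C1 + C2*b^(13/6)


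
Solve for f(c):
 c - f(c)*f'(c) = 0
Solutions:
 f(c) = -sqrt(C1 + c^2)
 f(c) = sqrt(C1 + c^2)


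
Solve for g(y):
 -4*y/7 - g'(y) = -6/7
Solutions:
 g(y) = C1 - 2*y^2/7 + 6*y/7


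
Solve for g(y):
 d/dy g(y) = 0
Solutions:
 g(y) = C1


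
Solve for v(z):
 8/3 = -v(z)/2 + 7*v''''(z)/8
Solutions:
 v(z) = C1*exp(-sqrt(2)*7^(3/4)*z/7) + C2*exp(sqrt(2)*7^(3/4)*z/7) + C3*sin(sqrt(2)*7^(3/4)*z/7) + C4*cos(sqrt(2)*7^(3/4)*z/7) - 16/3


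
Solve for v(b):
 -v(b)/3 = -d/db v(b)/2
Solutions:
 v(b) = C1*exp(2*b/3)


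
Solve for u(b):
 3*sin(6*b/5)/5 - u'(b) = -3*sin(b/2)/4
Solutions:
 u(b) = C1 - 3*cos(b/2)/2 - cos(6*b/5)/2


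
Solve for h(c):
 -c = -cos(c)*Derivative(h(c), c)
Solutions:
 h(c) = C1 + Integral(c/cos(c), c)


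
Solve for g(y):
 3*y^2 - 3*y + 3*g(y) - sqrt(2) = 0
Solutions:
 g(y) = -y^2 + y + sqrt(2)/3


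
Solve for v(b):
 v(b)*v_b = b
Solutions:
 v(b) = -sqrt(C1 + b^2)
 v(b) = sqrt(C1 + b^2)


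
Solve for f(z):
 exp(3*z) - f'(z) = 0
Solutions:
 f(z) = C1 + exp(3*z)/3


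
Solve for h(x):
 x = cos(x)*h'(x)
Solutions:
 h(x) = C1 + Integral(x/cos(x), x)


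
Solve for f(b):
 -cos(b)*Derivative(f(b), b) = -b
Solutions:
 f(b) = C1 + Integral(b/cos(b), b)


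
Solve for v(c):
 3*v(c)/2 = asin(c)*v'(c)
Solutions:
 v(c) = C1*exp(3*Integral(1/asin(c), c)/2)


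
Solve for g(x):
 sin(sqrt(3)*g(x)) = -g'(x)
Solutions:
 g(x) = sqrt(3)*(-acos((-exp(2*sqrt(3)*C1) - exp(2*sqrt(3)*x))/(exp(2*sqrt(3)*C1) - exp(2*sqrt(3)*x))) + 2*pi)/3
 g(x) = sqrt(3)*acos((-exp(2*sqrt(3)*C1) - exp(2*sqrt(3)*x))/(exp(2*sqrt(3)*C1) - exp(2*sqrt(3)*x)))/3
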